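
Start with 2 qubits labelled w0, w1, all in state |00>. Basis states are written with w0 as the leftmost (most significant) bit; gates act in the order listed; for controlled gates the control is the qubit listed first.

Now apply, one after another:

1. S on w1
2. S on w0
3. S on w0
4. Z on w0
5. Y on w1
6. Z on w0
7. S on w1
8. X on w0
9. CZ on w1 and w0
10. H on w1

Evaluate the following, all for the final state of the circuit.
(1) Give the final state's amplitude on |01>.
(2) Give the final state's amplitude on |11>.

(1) The final state's coefficient on |01> equals 0.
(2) The amplitude on |11> is -sqrt(2)/2.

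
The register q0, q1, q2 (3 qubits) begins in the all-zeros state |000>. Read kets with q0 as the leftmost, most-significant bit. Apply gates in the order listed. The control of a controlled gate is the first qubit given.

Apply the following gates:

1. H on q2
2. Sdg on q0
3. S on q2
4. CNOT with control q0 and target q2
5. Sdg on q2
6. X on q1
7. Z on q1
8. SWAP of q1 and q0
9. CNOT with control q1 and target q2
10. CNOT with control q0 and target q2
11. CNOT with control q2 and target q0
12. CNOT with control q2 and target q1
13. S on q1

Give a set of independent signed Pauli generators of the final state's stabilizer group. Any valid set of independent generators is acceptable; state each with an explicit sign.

One valid set of independent stabilizer generators is +XXY, -ZIZ, +IZZ (any independent generating set of the same group is equally correct).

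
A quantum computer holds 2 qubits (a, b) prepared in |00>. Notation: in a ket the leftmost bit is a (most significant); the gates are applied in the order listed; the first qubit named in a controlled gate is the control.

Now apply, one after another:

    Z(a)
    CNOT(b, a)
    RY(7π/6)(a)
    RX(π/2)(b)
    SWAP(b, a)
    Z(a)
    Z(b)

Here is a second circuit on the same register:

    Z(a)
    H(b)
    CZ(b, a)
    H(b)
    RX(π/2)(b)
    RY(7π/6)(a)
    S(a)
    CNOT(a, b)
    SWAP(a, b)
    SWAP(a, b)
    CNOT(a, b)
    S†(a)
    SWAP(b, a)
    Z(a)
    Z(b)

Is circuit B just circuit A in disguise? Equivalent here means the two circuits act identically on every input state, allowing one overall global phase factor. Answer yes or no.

No: there is an input state on which the two circuits produce genuinely different outputs (not merely differing by a phase).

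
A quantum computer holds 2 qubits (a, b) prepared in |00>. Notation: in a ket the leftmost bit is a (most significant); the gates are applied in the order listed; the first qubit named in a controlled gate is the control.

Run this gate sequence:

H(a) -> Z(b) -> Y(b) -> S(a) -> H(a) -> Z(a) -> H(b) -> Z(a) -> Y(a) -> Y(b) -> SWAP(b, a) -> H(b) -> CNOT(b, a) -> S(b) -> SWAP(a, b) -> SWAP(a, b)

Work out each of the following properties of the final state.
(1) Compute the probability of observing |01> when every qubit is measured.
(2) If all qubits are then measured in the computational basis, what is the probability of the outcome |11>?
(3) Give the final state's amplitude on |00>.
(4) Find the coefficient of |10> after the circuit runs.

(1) The probability of measuring |01> is 1/4.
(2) The probability of measuring |11> is 1/4.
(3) The amplitude on |00> is 1/2.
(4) |10> carries amplitude 1/2 in the final state.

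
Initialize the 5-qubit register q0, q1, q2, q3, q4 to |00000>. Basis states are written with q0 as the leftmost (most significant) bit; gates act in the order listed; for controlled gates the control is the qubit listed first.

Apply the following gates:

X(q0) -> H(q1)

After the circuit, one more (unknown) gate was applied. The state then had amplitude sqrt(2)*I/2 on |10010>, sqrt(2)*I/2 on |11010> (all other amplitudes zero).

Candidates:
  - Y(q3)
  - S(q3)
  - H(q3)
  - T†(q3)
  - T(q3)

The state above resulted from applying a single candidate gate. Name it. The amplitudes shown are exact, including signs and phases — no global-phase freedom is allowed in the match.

The applied gate was Y(q3).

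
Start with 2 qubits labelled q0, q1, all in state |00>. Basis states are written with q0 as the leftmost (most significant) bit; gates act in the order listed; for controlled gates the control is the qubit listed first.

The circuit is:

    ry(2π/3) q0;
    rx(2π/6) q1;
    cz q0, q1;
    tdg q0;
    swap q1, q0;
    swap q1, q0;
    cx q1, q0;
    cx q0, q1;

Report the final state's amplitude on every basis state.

The final amplitudes are sqrt(3)/4 on |00>, sqrt(3)*exp(I*pi/4)/4 on |01>, -I/4 on |10>, -3*exp(3*I*pi/4)/4 on |11>. Key observation: gates 5-6 undo each other exactly, leaving only the rest of the circuit to track.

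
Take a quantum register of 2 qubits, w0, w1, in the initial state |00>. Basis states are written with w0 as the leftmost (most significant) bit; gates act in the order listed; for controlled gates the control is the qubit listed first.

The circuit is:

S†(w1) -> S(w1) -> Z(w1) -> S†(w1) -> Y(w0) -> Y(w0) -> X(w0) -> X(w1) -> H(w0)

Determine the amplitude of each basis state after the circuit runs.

The resulting statevector has amplitude 0 on |00>, sqrt(2)/2 on |01>, 0 on |10>, -sqrt(2)/2 on |11>.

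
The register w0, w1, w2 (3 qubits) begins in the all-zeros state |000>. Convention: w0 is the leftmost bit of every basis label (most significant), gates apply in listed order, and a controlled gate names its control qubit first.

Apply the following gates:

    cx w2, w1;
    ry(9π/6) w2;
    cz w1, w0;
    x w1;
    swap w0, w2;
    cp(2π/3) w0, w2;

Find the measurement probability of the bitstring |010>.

A full measurement returns |010> with probability 1/2.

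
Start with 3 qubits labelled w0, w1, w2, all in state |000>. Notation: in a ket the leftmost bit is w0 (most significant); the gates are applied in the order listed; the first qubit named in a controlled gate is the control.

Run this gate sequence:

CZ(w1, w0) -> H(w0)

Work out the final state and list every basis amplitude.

The resulting statevector has amplitude sqrt(2)/2 on |000>, sqrt(2)/2 on |100>, and 0 on every other basis state.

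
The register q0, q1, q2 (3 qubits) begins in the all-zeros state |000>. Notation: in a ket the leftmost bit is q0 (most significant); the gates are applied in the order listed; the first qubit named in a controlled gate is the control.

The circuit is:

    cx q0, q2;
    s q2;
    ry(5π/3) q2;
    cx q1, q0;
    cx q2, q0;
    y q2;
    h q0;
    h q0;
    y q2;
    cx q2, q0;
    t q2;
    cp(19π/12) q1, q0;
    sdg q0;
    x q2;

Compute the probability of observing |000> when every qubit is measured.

Outcome |000> occurs with probability 1/4.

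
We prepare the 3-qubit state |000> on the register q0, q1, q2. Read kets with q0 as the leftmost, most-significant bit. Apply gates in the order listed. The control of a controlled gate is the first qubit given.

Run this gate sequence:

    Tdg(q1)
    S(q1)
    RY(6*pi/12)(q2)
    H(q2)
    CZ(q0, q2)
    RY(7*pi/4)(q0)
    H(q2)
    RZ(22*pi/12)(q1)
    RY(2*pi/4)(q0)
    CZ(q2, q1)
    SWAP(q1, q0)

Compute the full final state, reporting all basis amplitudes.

The resulting statevector has amplitude (sqrt(2 - sqrt(2)) + sqrt(sqrt(2) + 2))*exp(I*pi/12)/4 on |000>, (sqrt(2 - sqrt(2)) + sqrt(sqrt(2) + 2))*exp(I*pi/12)/4 on |001>, (-sqrt(2 - sqrt(2)) + sqrt(sqrt(2) + 2))*exp(I*pi/12)/4 on |010>, (-sqrt(2 - sqrt(2)) + sqrt(sqrt(2) + 2))*exp(I*pi/12)/4 on |011>, 0 on |100>, 0 on |101>, 0 on |110>, 0 on |111>.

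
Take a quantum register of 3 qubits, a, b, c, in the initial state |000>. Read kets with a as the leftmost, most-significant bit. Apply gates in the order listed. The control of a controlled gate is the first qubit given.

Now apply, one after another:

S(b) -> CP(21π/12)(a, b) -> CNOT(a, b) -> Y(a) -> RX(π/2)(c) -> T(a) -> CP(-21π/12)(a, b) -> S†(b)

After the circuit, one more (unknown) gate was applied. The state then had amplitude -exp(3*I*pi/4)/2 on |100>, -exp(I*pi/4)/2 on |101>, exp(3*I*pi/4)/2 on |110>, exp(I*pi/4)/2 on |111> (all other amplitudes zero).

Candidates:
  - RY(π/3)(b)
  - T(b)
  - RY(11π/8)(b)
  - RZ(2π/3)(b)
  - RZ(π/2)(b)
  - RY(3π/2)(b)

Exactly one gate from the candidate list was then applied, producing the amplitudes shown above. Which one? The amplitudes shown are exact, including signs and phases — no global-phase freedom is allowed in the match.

It was RY(3π/2)(b) that produced the state shown.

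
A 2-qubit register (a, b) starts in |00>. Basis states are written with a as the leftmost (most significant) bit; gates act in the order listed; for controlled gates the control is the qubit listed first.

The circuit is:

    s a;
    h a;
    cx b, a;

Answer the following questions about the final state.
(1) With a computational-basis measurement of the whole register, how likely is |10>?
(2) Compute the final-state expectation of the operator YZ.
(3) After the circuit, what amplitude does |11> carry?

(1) Outcome |10> occurs with probability 1/2.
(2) The expectation value of YZ is 0.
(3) |11> carries amplitude 0 in the final state.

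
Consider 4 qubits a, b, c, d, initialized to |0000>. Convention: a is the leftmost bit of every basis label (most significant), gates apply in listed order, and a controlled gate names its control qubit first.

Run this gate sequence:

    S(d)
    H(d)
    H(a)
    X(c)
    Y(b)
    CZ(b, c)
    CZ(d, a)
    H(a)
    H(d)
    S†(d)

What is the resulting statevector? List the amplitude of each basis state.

After the circuit, the state carries amplitude -I/2 on |0110>, -1/2 on |0111>, -I/2 on |1110>, 1/2 on |1111>, and 0 on every other basis state.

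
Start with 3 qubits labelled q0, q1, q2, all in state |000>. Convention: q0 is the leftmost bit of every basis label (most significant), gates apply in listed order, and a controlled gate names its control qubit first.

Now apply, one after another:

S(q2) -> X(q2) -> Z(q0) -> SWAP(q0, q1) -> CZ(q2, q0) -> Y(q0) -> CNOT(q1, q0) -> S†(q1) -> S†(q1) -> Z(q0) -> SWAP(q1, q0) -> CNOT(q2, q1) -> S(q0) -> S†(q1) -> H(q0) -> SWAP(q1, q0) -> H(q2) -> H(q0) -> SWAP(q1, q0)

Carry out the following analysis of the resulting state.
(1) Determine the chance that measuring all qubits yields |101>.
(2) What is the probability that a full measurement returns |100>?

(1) Outcome |101> occurs with probability 1/8.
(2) Outcome |100> occurs with probability 1/8.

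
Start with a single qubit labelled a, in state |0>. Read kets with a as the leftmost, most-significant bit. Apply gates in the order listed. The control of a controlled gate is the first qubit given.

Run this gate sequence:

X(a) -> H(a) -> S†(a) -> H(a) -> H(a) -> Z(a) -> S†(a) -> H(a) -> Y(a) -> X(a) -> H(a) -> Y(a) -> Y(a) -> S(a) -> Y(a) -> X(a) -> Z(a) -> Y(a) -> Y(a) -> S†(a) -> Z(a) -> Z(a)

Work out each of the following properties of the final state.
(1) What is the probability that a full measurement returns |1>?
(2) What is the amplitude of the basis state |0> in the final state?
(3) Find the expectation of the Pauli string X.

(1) A full measurement returns |1> with probability 1/2.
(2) The amplitude on |0> is sqrt(2)/2.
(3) The expectation value of X is -1.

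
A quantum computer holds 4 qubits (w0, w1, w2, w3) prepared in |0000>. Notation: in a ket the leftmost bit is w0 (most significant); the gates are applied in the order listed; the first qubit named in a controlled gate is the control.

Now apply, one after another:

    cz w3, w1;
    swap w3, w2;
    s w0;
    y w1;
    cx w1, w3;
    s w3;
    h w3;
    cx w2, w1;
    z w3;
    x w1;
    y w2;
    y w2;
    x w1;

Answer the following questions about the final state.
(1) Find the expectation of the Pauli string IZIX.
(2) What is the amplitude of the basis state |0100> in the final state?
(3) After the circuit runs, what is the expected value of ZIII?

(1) The observable IZIX averages to -1. Key observation: gates 10-13 undo each other exactly, leaving only the rest of the circuit to track.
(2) The final state's coefficient on |0100> equals -sqrt(2)/2.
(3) In the final state, ZIII has expectation 1.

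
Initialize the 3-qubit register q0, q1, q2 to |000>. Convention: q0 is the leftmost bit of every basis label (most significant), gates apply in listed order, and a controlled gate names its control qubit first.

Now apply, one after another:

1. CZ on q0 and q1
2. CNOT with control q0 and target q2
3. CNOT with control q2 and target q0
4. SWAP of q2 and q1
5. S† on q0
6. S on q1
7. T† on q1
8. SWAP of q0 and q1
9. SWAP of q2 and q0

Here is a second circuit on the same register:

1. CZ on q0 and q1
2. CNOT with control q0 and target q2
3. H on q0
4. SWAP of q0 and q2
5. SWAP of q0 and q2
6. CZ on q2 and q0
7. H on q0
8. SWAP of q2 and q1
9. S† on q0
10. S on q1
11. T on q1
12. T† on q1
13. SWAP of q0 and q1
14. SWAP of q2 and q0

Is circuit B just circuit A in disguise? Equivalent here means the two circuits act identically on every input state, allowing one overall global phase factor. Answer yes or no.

No — the two circuits implement different unitaries, even allowing a global phase.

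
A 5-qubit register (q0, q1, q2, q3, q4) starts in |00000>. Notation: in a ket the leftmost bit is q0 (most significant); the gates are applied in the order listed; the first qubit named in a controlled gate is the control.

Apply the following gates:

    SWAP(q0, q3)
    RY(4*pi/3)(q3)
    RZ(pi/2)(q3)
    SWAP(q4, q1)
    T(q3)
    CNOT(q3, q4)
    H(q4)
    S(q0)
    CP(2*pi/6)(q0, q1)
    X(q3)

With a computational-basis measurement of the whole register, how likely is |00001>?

Outcome |00001> occurs with probability 3/8.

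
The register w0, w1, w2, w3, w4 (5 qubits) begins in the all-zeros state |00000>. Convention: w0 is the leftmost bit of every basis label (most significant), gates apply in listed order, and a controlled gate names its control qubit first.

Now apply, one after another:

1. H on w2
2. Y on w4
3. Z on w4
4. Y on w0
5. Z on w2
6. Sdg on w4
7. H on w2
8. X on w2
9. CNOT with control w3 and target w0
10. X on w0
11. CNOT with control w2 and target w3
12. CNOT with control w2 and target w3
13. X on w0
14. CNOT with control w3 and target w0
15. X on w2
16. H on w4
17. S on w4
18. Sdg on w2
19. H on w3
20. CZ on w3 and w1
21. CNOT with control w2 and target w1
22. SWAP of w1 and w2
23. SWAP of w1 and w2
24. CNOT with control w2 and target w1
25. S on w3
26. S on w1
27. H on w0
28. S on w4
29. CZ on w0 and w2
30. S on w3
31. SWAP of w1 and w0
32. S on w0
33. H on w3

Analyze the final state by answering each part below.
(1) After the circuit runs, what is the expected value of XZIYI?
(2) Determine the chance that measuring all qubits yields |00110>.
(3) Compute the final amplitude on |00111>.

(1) The observable XZIYI averages to 0. Key observation: the block from step 8 through step 15 cancels to the identity and can be dropped.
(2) The probability of measuring |00110> is 1/4.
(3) The final state's coefficient on |00111> equals -1/2.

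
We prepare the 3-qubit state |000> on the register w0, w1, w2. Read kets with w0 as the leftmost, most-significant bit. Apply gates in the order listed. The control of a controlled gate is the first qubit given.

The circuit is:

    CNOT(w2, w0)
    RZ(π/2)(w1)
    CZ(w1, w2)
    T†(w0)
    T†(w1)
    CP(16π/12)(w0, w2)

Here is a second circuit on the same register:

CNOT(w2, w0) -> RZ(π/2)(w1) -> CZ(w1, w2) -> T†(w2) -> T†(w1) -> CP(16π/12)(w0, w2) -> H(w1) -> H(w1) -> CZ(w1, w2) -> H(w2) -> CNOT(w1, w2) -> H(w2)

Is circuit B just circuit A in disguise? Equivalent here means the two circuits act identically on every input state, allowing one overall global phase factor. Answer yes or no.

No — the two circuits implement different unitaries, even allowing a global phase.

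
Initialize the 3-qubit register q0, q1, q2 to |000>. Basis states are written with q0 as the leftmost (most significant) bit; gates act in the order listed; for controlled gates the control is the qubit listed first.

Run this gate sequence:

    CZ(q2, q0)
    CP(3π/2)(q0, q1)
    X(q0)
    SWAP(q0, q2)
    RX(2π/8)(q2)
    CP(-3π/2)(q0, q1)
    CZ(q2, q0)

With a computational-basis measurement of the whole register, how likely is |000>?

The probability of measuring |000> is 1/2 - sqrt(2)/4.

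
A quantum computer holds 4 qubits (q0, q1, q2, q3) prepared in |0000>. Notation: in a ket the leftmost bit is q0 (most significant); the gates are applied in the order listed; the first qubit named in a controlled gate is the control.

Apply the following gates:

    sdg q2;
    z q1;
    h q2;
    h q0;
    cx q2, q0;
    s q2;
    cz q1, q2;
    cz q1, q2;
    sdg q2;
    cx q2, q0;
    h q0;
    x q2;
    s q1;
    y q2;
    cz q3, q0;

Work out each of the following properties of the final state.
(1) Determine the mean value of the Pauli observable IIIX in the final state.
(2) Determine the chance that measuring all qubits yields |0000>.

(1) The expectation value of IIIX is 0.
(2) A full measurement returns |0000> with probability 1/2.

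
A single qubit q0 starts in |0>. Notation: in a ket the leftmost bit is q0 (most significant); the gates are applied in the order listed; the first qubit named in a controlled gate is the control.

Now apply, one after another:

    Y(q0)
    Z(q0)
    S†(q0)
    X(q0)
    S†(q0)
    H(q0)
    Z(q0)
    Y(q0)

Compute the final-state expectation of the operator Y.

The expectation value of Y is 0.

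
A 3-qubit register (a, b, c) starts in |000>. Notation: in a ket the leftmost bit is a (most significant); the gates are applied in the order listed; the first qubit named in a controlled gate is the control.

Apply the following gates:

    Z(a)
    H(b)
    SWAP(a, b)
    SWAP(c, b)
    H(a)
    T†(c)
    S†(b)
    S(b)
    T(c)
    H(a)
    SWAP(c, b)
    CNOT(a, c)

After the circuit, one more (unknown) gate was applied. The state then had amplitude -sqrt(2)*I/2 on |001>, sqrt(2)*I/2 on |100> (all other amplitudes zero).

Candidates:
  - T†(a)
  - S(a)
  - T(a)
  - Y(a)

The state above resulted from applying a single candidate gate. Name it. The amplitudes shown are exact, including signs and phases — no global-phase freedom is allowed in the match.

It was Y(a) that produced the state shown. Key observation: the block from step 4 through step 11 cancels to the identity and can be dropped.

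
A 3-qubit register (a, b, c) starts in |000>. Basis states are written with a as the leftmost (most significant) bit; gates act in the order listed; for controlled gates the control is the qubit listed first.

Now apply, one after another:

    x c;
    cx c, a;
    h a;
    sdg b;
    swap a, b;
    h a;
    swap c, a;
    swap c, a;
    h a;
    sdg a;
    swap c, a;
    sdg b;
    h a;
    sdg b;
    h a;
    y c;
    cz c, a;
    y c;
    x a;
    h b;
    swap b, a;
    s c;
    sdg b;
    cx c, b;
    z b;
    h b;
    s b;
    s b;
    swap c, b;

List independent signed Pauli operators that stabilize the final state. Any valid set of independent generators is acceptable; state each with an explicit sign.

The final state is stabilized by the group generated by -IIX, +ZII, +IZI; other independent generating sets are equally valid. Key observation: gates 6-9 undo each other exactly, leaving only the rest of the circuit to track.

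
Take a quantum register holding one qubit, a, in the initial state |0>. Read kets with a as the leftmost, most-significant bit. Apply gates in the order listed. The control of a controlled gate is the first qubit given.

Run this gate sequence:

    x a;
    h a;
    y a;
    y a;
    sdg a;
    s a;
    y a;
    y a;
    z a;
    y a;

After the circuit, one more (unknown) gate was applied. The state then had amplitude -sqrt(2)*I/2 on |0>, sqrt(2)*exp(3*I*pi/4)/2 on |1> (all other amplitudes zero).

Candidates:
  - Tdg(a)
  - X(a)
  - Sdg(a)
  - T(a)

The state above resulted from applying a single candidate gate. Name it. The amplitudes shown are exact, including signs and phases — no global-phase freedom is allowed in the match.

It was T(a) that produced the state shown. Key observation: the block from step 3 through step 8 cancels to the identity and can be dropped.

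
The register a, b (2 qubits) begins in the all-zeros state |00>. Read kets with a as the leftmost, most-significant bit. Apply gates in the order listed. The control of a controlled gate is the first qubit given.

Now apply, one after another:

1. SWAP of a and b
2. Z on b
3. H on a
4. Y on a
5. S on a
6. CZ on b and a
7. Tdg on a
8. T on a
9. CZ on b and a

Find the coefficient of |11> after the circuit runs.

The amplitude on |11> is 0. Key observation: gates 6-9 undo each other exactly, leaving only the rest of the circuit to track.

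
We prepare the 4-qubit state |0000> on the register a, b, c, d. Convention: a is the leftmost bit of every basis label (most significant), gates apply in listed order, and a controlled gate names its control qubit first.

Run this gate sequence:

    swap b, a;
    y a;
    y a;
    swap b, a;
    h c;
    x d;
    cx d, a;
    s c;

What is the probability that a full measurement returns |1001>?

The probability of measuring |1001> is 1/2. Key observation: the block from step 1 through step 4 cancels to the identity and can be dropped.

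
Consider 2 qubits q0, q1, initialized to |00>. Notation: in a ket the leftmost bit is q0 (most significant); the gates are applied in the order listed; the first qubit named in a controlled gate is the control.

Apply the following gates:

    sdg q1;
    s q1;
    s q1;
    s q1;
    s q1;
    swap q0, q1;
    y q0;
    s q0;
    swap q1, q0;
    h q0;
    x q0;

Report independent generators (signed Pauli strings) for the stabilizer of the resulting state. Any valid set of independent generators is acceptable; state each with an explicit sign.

The final state is stabilized by the group generated by +XI, -IZ; other independent generating sets are equally valid. Key observation: the block from step 2 through step 5 cancels to the identity and can be dropped.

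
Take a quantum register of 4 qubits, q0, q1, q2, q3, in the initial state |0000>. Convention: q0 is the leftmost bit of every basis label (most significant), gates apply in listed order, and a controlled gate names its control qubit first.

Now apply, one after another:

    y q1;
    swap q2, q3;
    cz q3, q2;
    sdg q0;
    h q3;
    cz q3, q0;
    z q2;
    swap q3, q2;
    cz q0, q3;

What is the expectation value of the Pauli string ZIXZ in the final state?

In the final state, ZIXZ has expectation 1.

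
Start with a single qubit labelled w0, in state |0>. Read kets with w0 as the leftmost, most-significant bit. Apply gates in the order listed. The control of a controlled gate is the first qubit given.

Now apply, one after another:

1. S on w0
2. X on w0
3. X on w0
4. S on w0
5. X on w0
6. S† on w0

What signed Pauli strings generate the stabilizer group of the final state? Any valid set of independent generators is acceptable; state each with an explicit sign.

The stabilizer group can be generated by -Z, among other valid generating sets.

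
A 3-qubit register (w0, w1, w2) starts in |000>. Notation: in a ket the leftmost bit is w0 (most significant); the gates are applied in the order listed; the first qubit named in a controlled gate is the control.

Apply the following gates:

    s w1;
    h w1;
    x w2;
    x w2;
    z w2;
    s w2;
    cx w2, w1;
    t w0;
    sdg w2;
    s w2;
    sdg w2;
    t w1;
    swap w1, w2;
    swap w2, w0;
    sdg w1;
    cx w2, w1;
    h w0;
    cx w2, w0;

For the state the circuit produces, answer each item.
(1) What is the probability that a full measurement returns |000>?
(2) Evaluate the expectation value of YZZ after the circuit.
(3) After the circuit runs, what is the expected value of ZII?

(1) Outcome |000> occurs with probability sqrt(2)/4 + 1/2. Key observation: gates 3-4 undo each other exactly, leaving only the rest of the circuit to track.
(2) In the final state, YZZ has expectation -sqrt(2)/2.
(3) The observable ZII averages to sqrt(2)/2.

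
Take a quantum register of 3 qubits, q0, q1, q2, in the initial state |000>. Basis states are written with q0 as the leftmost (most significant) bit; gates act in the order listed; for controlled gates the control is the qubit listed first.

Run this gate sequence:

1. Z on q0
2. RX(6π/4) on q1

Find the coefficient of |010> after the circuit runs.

|010> carries amplitude -sqrt(2)*I/2 in the final state.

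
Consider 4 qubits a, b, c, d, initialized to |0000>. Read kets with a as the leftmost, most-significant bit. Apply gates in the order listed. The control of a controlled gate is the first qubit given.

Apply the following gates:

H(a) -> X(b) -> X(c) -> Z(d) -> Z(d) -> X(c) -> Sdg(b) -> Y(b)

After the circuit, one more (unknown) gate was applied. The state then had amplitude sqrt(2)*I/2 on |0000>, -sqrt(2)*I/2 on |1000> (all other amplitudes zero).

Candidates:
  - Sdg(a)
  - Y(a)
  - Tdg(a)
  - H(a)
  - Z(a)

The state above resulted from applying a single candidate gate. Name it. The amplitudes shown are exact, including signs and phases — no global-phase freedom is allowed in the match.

It was Y(a) that produced the state shown. Key observation: steps 3-6 multiply out to the identity, so the circuit reduces to the remaining gates.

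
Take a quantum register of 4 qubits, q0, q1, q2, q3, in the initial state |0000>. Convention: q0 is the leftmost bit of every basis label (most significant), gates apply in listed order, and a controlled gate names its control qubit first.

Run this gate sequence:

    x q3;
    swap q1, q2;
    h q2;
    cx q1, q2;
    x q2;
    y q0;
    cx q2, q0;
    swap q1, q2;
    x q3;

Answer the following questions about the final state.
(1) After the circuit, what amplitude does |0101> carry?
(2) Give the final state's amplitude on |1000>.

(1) |0101> carries amplitude 0 in the final state.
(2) |1000> carries amplitude sqrt(2)*I/2 in the final state.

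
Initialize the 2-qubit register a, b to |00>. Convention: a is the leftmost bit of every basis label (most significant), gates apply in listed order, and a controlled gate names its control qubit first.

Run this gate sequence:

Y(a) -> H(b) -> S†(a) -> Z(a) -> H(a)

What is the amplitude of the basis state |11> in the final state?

The final state's coefficient on |11> equals 1/2.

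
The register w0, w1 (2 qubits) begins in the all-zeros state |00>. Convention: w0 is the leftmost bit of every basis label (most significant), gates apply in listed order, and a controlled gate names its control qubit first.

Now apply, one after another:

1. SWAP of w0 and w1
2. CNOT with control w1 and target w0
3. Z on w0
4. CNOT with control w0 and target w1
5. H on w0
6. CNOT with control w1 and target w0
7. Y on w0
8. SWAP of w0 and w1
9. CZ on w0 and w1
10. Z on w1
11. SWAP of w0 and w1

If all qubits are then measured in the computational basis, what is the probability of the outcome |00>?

A full measurement returns |00> with probability 1/2.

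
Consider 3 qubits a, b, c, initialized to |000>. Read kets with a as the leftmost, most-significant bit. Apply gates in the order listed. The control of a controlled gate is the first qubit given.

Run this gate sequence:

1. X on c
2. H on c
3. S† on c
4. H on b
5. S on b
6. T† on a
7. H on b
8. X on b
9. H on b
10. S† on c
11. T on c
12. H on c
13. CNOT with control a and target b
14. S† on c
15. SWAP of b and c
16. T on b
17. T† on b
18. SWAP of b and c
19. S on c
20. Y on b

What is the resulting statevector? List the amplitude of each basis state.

The final amplitudes are sqrt(2)*(-1 - exp(I*pi/4))/4 on |000>, sqrt(2)*(-1 + exp(I*pi/4))/4 on |001>, sqrt(2)*(exp(3*I*pi/4) + I)/4 on |010>, sqrt(2)*(-exp(3*I*pi/4) + I)/4 on |011>, 0 on |100>, 0 on |101>, 0 on |110>, 0 on |111>. Key observation: gates 14-19 undo each other exactly, leaving only the rest of the circuit to track.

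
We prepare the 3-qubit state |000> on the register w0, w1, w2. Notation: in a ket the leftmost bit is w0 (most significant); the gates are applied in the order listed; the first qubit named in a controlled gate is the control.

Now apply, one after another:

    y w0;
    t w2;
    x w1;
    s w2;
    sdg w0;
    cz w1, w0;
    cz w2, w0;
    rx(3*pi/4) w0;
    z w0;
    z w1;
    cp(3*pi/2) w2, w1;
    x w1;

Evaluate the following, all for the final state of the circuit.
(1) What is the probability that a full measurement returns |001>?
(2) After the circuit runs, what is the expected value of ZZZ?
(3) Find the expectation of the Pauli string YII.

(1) Outcome |001> occurs with probability 0.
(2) The expectation value of ZZZ is sqrt(2)/2.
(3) In the final state, YII has expectation -sqrt(2)/2.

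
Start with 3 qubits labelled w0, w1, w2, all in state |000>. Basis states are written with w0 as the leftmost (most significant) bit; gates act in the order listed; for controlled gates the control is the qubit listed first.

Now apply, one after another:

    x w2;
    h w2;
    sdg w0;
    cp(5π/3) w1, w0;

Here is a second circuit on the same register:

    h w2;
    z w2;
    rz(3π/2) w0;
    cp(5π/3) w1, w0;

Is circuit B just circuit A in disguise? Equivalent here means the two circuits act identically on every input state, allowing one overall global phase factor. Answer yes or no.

Yes: on every input state the two circuits agree up to one overall phase factor.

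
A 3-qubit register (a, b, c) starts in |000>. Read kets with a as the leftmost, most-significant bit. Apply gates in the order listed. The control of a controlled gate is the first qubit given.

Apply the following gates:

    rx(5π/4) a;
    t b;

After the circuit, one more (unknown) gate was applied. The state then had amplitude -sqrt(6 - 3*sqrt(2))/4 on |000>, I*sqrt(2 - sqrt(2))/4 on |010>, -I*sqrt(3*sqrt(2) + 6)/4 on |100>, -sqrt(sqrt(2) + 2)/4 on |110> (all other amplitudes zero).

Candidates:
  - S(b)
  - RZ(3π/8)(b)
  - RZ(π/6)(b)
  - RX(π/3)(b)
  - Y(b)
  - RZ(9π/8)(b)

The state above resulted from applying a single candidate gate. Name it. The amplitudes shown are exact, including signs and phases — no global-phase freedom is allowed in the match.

The unique candidate consistent with the amplitudes is RX(π/3)(b).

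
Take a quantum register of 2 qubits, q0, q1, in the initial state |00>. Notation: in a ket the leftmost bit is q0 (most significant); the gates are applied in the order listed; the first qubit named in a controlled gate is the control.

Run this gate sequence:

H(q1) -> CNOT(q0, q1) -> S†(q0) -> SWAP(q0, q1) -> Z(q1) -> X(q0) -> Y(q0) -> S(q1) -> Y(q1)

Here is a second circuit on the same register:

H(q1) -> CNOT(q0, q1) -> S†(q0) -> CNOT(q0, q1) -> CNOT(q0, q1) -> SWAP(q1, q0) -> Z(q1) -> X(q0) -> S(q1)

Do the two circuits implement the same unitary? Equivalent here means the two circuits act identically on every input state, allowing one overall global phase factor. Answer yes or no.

No, they are not equivalent — no single phase factor reconciles the two unitaries.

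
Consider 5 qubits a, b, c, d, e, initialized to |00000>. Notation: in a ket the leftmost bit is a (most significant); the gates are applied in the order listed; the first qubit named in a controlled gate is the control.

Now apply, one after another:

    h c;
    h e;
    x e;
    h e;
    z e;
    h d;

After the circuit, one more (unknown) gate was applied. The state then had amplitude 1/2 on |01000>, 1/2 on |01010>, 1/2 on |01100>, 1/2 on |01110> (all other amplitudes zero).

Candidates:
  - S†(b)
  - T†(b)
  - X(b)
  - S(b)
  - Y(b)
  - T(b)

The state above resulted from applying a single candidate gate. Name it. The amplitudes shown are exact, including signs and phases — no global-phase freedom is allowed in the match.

It was X(b) that produced the state shown. Key observation: gates 2-5 undo each other exactly, leaving only the rest of the circuit to track.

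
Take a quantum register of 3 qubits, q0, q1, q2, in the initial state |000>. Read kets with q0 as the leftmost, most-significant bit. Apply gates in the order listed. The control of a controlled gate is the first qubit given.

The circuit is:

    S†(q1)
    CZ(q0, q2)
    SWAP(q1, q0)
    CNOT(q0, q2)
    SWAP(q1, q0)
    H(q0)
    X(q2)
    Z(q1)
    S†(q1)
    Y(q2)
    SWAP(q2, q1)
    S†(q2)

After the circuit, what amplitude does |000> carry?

|000> carries amplitude -sqrt(2)*I/2 in the final state.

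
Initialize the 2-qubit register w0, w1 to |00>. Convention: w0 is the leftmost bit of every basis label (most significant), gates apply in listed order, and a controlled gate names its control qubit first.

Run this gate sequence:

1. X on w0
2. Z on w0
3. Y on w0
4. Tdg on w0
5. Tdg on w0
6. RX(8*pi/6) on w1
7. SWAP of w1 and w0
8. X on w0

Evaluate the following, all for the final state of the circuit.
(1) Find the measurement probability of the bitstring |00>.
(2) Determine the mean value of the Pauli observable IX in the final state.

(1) A full measurement returns |00> with probability 3/4.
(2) The expectation value of IX is 0.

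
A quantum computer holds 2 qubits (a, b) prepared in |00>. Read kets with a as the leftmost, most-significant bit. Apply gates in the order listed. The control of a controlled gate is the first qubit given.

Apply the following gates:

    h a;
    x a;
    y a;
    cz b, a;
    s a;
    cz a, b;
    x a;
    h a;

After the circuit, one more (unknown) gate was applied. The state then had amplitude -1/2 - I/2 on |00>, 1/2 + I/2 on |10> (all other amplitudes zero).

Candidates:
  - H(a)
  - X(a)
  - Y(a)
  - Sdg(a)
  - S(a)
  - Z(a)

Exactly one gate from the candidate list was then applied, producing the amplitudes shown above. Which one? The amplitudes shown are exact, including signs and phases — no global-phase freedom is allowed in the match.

It was Sdg(a) that produced the state shown.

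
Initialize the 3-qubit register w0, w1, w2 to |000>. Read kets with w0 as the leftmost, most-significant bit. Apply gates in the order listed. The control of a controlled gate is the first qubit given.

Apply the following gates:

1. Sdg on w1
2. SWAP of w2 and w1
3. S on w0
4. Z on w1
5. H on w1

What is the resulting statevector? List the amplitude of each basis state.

The resulting statevector has amplitude sqrt(2)/2 on |000>, sqrt(2)/2 on |010>, and 0 on every other basis state.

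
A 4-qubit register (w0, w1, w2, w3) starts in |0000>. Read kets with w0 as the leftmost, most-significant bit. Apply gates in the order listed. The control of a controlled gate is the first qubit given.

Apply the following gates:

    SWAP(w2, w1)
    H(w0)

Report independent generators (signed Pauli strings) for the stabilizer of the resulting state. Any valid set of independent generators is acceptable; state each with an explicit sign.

One valid set of independent stabilizer generators is +XIII, +IZII, +IIZI, +IIIZ (any independent generating set of the same group is equally correct).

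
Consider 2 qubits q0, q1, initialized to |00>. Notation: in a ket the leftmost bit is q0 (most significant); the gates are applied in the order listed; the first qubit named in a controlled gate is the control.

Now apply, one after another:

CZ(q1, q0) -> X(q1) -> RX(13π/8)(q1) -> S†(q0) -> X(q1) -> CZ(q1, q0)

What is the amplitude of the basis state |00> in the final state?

The amplitude on |00> is -cos(3*pi/16).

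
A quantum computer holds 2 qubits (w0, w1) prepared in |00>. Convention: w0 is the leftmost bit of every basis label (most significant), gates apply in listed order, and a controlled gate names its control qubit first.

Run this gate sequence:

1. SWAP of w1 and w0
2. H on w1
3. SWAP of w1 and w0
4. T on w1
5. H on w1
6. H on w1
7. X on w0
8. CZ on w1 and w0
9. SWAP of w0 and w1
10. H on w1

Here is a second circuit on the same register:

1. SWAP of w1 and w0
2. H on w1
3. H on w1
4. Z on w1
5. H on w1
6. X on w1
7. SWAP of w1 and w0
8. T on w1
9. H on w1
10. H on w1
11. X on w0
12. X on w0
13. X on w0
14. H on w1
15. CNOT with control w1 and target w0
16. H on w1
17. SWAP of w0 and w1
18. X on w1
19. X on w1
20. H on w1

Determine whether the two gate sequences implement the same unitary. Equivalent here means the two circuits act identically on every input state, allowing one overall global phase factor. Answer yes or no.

No — the two circuits implement different unitaries, even allowing a global phase.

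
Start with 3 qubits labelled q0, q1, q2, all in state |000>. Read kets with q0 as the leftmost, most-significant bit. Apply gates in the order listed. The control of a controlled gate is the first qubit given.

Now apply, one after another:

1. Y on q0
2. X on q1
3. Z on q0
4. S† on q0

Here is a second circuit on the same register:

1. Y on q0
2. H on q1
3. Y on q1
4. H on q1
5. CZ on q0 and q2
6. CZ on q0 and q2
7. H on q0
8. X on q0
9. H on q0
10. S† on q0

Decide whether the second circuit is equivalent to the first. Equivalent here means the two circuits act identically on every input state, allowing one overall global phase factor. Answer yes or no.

No — the two circuits implement different unitaries, even allowing a global phase.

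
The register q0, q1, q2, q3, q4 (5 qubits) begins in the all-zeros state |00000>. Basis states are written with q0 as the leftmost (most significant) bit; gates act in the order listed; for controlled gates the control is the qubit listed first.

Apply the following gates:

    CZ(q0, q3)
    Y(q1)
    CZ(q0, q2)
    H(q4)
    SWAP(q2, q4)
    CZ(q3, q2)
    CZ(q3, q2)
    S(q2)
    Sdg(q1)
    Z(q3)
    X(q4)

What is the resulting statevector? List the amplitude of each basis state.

The final amplitudes are sqrt(2)/2 on |01001>, sqrt(2)*I/2 on |01101>, and 0 on every other basis state.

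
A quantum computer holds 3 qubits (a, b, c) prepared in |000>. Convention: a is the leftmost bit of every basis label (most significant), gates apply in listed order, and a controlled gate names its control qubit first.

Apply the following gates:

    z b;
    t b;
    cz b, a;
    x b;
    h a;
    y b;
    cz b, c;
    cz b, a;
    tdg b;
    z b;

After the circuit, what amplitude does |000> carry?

The final state's coefficient on |000> equals -sqrt(2)*I/2.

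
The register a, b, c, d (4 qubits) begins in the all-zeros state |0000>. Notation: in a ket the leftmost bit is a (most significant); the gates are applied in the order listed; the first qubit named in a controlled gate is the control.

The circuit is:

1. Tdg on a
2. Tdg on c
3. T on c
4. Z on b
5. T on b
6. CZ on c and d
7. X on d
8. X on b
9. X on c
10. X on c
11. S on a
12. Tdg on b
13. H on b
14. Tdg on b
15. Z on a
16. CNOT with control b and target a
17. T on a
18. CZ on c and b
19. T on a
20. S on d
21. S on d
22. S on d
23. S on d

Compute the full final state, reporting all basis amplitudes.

The final amplitudes are -sqrt(2)*exp(3*I*pi/4)/2 on |0001>, -sqrt(2)/2 on |1101>, and 0 on every other basis state. Key observation: gates 20-23 undo each other exactly, leaving only the rest of the circuit to track.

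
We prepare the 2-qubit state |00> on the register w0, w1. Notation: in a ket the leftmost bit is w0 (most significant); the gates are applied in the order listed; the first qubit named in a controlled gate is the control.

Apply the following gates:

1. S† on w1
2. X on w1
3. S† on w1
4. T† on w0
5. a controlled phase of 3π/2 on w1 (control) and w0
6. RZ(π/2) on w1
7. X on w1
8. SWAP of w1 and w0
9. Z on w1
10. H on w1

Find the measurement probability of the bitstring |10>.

Outcome |10> occurs with probability 0.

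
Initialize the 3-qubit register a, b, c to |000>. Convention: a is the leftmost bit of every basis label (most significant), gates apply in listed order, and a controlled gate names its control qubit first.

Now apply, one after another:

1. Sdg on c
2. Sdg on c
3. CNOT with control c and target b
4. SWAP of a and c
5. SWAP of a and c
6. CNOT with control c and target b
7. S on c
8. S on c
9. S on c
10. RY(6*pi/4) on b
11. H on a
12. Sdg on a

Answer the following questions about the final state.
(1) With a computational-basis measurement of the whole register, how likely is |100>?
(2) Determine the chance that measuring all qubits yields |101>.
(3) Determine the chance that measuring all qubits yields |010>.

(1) A full measurement returns |100> with probability 1/4. Key observation: the block from step 1 through step 8 cancels to the identity and can be dropped.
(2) Outcome |101> occurs with probability 0.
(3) The probability of measuring |010> is 1/4.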